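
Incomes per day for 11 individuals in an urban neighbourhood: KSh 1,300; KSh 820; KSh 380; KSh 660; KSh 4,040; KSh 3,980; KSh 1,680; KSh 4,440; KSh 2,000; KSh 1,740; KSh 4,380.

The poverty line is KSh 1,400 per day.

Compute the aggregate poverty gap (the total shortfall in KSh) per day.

KSh 2,440

Below z: KSh 380, KSh 660, KSh 820, KSh 1,300 (q = 4 of N = 11).
Individual gaps: 1400−380 = 1020; 1400−660 = 740; 1400−820 = 580; 1400−1300 = 100.
Aggregate gap = KSh 2,440.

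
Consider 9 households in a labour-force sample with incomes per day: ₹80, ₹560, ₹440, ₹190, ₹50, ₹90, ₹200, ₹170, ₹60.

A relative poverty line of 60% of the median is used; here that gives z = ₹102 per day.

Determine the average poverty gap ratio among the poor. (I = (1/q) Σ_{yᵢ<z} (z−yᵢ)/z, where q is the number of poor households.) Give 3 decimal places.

Below the line: ₹50, ₹60, ₹80, ₹90 (q = 4 of N = 9).
Relative gaps: 0.5098, 0.4118, 0.2157, 0.1176; sum = 1.254902.
The income-gap ratio divides by q (the poor only): 1.254902 / 4 = 0.314.

0.314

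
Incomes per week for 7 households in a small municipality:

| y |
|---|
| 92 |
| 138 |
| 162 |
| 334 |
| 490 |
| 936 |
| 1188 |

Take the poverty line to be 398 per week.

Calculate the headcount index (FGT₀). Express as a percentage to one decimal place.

4 of the 7 households have income below 398.
H = 4/7 = 57.1%.

57.1%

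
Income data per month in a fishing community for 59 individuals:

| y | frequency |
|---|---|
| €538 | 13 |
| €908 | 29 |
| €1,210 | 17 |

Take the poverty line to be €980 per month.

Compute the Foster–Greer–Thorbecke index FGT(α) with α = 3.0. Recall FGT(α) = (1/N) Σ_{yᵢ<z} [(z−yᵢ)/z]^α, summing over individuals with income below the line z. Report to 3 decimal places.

0.020

Poor units: 13×€538, 29×€908 (q = 42 of N = 59).
Gap ratios (z−y)/z: (980−538)/980 = 0.4510 (×13); (980−908)/980 = 0.0735 (×29).
Raised to α = 3.0: 0.09175 (×13); 0.00040 (×29).
Sum = 1.204202; FGT(3.0) = 1.204202 / 59 = 0.020.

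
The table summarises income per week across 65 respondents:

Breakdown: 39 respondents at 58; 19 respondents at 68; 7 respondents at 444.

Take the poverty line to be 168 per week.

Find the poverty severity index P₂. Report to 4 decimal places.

0.3608

Below the line: 39×58, 19×68 (q = 58 of N = 65).
Shortfall ratios: (168−58)/168 = 0.6548 (×39); (168−68)/168 = 0.5952 (×19).
Squared: 0.4287 (×39); 0.3543 (×19).
Sum = 23.451672; P₂ = 23.451672 / 65 = 0.3608.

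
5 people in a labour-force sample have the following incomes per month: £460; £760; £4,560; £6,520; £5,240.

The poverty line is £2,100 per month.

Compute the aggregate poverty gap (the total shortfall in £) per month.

£2,980

Below z: £460, £760 (q = 2 of N = 5).
Individual gaps: 2100−460 = 1640; 2100−760 = 1340.
Aggregate gap = £2,980.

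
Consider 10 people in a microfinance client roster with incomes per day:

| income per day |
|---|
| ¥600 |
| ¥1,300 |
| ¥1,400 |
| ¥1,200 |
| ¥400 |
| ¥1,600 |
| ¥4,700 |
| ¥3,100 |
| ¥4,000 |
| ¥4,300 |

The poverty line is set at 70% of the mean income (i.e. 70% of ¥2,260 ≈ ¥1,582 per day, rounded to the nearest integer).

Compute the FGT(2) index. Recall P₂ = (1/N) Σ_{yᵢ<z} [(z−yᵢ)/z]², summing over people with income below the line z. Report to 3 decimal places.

0.105

Incomes under z: ¥400, ¥600, ¥1,200, ¥1,300, ¥1,400 (q = 5 of N = 10).
Gap ratios (z−y)/z: (1582−400)/1582 = 0.7472; (1582−600)/1582 = 0.6207; (1582−1200)/1582 = 0.2415; (1582−1300)/1582 = 0.1783; (1582−1400)/1582 = 0.1150.
Squared: 0.5582; 0.3853; 0.0583; 0.0318; 0.0132.
Sum = 1.046867; P₂ = 1.046867 / 10 = 0.105.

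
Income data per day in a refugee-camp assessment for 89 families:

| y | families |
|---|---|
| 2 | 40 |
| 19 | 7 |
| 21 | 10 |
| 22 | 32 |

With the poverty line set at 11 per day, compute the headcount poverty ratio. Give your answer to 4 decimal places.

0.4494

40 of the 89 families have income below 11.
H = 40/89 = 0.4494.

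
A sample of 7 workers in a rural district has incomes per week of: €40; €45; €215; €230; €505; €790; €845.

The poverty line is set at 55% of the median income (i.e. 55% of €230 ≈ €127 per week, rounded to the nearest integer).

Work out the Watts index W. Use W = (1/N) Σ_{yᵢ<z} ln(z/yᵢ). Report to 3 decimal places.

Below z: €40, €45 (q = 2 of N = 7).
Log gaps: ln(127/40) = 1.1553; ln(127/45) = 1.0375.
W = 2.192832 / 7 = 0.313.

0.313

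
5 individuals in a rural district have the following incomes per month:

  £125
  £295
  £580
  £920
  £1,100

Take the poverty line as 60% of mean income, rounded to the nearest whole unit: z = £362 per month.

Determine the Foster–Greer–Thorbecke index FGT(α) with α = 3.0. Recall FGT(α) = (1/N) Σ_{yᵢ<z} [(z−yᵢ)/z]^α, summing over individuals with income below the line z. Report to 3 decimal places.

0.057

Below z: £125, £295 (q = 2 of N = 5).
Gap ratios (z−y)/z: (362−125)/362 = 0.6547; (362−295)/362 = 0.1851.
Raised to α = 3.0: 0.28062; 0.00634.
Sum = 0.286961; FGT(3.0) = 0.286961 / 5 = 0.057.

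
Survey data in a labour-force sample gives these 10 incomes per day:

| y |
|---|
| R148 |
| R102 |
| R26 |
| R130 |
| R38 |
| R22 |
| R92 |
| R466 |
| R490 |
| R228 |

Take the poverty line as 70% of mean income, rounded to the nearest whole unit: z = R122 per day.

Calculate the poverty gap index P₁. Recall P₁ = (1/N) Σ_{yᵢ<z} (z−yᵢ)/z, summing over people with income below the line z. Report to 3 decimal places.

0.270

Below the line: R22, R26, R38, R92, R102 (q = 5 of N = 10).
Relative gaps: (122−22)/122 = 0.8197; (122−26)/122 = 0.7869; (122−38)/122 = 0.6885; (122−92)/122 = 0.2459; (122−102)/122 = 0.1639.
Sum of shortfalls = 2.704918; P₁ averages over all N: 2.704918 / 10 = 0.270.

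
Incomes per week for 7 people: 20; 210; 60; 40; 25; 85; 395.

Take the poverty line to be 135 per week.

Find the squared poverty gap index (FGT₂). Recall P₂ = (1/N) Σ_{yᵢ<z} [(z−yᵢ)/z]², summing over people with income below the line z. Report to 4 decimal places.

0.3329

Below z: 20, 25, 40, 60, 85 (q = 5 of N = 7).
Normalized shortfalls: (135−20)/135 = 0.8519; (135−25)/135 = 0.8148; (135−40)/135 = 0.7037; (135−60)/135 = 0.5556; (135−85)/135 = 0.3704.
Squared: 0.7257; 0.6639; 0.4952; 0.3086; 0.1372.
Sum = 2.330590; P₂ = 2.330590 / 7 = 0.3329.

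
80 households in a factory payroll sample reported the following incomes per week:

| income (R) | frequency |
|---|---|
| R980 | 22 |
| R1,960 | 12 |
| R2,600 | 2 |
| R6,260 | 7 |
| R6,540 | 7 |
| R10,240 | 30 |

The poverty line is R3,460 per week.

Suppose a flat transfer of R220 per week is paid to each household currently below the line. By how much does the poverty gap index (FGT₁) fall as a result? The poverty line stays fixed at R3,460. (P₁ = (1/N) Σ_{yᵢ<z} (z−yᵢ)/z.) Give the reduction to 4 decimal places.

0.0286

Before: below the line — 22×R980, 12×R1,960, 2×R2,600; poverty gap index (FGT₁) = 0.268353.
After the R220 transfer: below the line — 22×R1,200, 12×R2,180, 2×R2,820; poverty gap index (FGT₁) = 0.239740.
Reduction = 0.268353 − 0.239740 = 0.0286.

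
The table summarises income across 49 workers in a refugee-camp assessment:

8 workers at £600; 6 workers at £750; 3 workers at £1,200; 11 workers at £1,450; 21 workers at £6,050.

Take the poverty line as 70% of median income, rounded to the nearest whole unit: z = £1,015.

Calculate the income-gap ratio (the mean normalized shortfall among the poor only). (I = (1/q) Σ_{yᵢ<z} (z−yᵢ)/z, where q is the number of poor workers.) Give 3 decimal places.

Below the line: 8×£600, 6×£750 (q = 14 of N = 49).
Shortfall ratios (z−y)/z: 0.4089 (×8), 0.2611 (×6); sum = 4.837438.
The income-gap ratio divides by q (the poor only): 4.837438 / 14 = 0.346.

0.346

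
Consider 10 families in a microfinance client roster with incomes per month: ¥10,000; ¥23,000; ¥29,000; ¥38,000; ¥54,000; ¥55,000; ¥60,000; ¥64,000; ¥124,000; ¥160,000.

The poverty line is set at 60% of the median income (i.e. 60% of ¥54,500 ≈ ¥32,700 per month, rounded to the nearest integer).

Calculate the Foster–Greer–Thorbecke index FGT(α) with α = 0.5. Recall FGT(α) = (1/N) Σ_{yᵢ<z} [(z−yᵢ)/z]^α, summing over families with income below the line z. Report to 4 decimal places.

Poor units: ¥10,000, ¥23,000, ¥29,000 (q = 3 of N = 10).
Gap ratios (z−y)/z: (32700−10000)/32700 = 0.6942; (32700−23000)/32700 = 0.2966; (32700−29000)/32700 = 0.1131.
Raised to α = 0.5: 0.83318; 0.54464; 0.33638.
Sum = 1.714201; FGT(0.5) = 1.714201 / 10 = 0.1714.

0.1714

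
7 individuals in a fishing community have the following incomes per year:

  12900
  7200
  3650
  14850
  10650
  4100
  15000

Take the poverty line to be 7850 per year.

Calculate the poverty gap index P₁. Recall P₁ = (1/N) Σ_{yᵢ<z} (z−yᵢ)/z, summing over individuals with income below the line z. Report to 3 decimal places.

0.157

Poor units: 3650, 4100, 7200 (q = 3 of N = 7).
Shortfall ratios: (7850−3650)/7850 = 0.5350; (7850−4100)/7850 = 0.4777; (7850−7200)/7850 = 0.0828.
Σ = 1.095541. Dividing by the full population N = 7 gives P₁ = 0.157.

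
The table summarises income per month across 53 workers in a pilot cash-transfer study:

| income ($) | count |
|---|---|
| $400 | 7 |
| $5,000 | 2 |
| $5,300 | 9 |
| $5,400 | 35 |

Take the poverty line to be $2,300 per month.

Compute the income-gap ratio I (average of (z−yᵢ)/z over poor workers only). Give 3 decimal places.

Below z: 7×$400 (q = 7 of N = 53).
Shortfall ratios (z−y)/z: 0.8261 (×7); sum = 5.782609.
I averages over the q = 7 poor units only: 5.782609 / 7 = 0.826.

0.826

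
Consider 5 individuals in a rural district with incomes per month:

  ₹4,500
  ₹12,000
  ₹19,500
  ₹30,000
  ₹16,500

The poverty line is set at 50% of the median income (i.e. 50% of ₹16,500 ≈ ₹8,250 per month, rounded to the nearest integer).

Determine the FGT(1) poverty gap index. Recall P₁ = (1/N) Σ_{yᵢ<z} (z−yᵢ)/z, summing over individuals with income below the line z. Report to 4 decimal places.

Below the line: ₹4,500 (q = 1 of N = 5).
Normalized shortfalls: (8250−4500)/8250 = 0.4545.
Σ = 0.454545. Dividing by the full population N = 5 gives P₁ = 0.0909.

0.0909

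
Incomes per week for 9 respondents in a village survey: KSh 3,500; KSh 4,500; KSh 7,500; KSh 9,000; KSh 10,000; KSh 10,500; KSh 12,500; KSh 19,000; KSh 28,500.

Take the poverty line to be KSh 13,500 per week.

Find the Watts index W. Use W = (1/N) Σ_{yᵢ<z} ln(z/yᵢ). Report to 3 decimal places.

Poor units: KSh 3,500, KSh 4,500, KSh 7,500, KSh 9,000, KSh 10,000, KSh 10,500, KSh 12,500 (q = 7 of N = 9).
Log gaps: ln(13500/3500) = 1.3499; ln(13500/4500) = 1.0986; ln(13500/7500) = 0.5878; ln(13500/9000) = 0.4055; ln(13500/10000) = 0.3001; ln(13500/10500) = 0.2513; ln(13500/12500) = 0.0770.
W = 4.070171 / 9 = 0.452.

0.452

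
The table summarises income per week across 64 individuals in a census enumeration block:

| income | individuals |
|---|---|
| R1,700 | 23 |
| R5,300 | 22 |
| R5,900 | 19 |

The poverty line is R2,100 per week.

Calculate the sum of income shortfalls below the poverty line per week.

Below z: 23×R1,700 (q = 23 of N = 64).
Individual gaps: 23×(2100−1700) = 9200.
Aggregate gap = R9,200.

R9,200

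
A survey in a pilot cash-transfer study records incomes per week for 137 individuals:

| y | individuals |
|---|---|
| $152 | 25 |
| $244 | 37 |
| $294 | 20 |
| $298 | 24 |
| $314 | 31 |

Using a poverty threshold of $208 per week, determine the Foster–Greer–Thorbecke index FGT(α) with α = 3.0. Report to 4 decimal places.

Below the line: 25×$152 (q = 25 of N = 137).
Normalized shortfalls: (208−152)/208 = 0.2692 (×25).
Raised to α = 3.0: 0.01952 (×25).
Sum = 0.487881; FGT(3.0) = 0.487881 / 137 = 0.0036.

0.0036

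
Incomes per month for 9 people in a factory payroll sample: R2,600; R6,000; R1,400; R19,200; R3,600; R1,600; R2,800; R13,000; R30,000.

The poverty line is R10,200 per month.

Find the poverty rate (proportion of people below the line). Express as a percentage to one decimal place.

6 of the 9 people have income below R10,200.
H = 6/9 = 66.7%.

66.7%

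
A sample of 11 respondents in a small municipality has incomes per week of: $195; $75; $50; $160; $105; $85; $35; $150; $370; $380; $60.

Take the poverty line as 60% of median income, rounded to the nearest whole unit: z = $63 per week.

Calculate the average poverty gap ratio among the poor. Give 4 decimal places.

0.2328

Below the line: $35, $50, $60 (q = 3 of N = 11).
Shortfall ratios (z−y)/z: 0.4444, 0.2063, 0.0476; sum = 0.698413.
I averages over the q = 3 poor units only: 0.698413 / 3 = 0.2328.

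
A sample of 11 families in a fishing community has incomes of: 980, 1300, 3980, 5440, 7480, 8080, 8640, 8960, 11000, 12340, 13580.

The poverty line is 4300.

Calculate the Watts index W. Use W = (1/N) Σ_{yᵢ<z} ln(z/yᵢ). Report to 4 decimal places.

0.2502

Below z: 980, 1300, 3980 (q = 3 of N = 11).
Log gaps: ln(4300/980) = 1.4788; ln(4300/1300) = 1.1963; ln(4300/3980) = 0.0773.
W = 2.752402 / 11 = 0.2502.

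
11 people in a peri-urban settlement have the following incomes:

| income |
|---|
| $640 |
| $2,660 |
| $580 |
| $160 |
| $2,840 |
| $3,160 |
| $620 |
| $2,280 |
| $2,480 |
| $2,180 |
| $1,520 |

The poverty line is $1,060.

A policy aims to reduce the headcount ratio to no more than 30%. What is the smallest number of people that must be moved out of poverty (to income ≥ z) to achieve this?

1

4 of the 11 people are poor, so H = 4/11 = 0.364.
A headcount ratio of at most 30% allows at most ⌊0.30 × 11⌋ = 3 poor people.
So at least 4 − 3 = 1 must be lifted.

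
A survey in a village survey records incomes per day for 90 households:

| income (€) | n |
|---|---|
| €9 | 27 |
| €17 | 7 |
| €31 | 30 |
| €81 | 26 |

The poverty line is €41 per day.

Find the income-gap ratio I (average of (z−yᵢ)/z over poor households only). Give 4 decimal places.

0.5076

Incomes under z: 27×€9, 7×€17, 30×€31 (q = 64 of N = 90).
Relative gaps: 0.7805 (×27), 0.5854 (×7), 0.2439 (×30); sum = 32.487805.
The income-gap ratio divides by q (the poor only): 32.487805 / 64 = 0.5076.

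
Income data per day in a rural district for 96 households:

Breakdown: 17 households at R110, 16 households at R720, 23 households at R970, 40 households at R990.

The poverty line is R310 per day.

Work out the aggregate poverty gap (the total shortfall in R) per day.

Below the line: 17×R110 (q = 17 of N = 96).
Individual gaps: 17×(310−110) = 3400.
Aggregate gap = R3,400.

R3,400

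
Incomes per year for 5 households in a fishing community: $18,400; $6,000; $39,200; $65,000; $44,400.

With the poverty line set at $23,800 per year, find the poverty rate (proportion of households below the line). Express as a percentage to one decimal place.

2 of the 5 households have income below $23,800.
H = 2/5 = 40.0%.

40.0%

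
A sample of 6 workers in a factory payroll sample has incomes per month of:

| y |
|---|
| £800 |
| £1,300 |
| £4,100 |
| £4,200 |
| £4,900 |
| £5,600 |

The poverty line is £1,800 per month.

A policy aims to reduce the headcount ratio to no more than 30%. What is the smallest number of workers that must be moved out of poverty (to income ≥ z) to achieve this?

1

2 of the 6 workers are poor, so H = 2/6 = 0.333.
A headcount ratio of at most 30% allows at most ⌊0.30 × 6⌋ = 1 poor workers.
So at least 2 − 1 = 1 must be lifted.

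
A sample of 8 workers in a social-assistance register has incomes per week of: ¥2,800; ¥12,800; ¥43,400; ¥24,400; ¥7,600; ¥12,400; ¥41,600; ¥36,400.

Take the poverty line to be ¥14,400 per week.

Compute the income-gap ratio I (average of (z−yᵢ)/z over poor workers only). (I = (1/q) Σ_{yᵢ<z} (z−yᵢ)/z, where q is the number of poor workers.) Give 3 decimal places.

Below z: ¥2,800, ¥7,600, ¥12,400, ¥12,800 (q = 4 of N = 8).
Relative gaps: 0.8056, 0.4722, 0.1389, 0.1111; sum = 1.527778.
I averages over the q = 4 poor units only: 1.527778 / 4 = 0.382.

0.382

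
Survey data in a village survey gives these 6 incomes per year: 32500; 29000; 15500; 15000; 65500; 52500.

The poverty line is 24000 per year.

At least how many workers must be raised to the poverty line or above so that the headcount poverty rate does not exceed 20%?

Currently q = 2 of N = 6 are below the line (H = 0.333).
A headcount ratio of at most 20% allows at most ⌊0.20 × 6⌋ = 1 poor workers.
So at least 2 − 1 = 1 must be lifted.

1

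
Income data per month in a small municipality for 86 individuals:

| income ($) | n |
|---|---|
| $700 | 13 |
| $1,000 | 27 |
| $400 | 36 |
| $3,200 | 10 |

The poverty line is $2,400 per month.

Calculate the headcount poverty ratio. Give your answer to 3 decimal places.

0.884

76 of the 86 individuals have income below $2,400.
H = 76/86 = 0.884.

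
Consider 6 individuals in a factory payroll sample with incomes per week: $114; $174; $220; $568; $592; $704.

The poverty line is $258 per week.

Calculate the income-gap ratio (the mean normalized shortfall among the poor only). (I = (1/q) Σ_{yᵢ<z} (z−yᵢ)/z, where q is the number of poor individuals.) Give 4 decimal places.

Poor units: $114, $174, $220 (q = 3 of N = 6).
Relative gaps: 0.5581, 0.3256, 0.1473; sum = 1.031008.
The income-gap ratio divides by q (the poor only): 1.031008 / 3 = 0.3437.

0.3437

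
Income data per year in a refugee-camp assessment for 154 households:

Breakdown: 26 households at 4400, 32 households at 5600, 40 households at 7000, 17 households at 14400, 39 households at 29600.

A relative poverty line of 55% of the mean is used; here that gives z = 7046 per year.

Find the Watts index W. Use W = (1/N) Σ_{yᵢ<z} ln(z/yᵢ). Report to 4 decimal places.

Poor units: 26×4400, 32×5600, 40×7000 (q = 98 of N = 154).
Log shortfalls: ln(7046/4400) = 0.4709 (×26); ln(7046/5600) = 0.2297 (×32); ln(7046/7000) = 0.0065 (×40).
W = 19.854433 / 154 = 0.1289.

0.1289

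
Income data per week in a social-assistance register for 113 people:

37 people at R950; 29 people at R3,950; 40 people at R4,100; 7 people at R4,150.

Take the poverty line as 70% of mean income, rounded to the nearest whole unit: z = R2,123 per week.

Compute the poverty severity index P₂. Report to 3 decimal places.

Incomes under z: 37×R950 (q = 37 of N = 113).
Shortfall ratios: (2123−950)/2123 = 0.5525 (×37).
Squared: 0.3053 (×37).
Sum = 11.295300; P₂ = 11.295300 / 113 = 0.100.

0.100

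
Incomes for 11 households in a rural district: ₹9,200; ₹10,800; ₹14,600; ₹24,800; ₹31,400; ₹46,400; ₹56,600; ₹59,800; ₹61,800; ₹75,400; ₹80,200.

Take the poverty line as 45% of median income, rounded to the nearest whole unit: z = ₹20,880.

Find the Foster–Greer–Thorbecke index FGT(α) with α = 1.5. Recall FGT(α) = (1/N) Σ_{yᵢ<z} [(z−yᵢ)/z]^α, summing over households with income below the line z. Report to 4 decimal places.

Incomes under z: ₹9,200, ₹10,800, ₹14,600 (q = 3 of N = 11).
Relative gaps: (20880−9200)/20880 = 0.5594; (20880−10800)/20880 = 0.4828; (20880−14600)/20880 = 0.3008.
Raised to α = 1.5: 0.41838; 0.33542; 0.16495.
Sum = 0.918749; FGT(1.5) = 0.918749 / 11 = 0.0835.

0.0835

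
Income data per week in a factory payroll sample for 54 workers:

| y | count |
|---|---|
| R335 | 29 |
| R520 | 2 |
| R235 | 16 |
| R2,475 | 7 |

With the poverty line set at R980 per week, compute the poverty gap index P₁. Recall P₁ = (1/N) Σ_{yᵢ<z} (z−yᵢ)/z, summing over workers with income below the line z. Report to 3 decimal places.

Poor units: 16×R235, 29×R335, 2×R520 (q = 47 of N = 54).
Relative gaps: (980−235)/980 = 0.7602 (×16); (980−335)/980 = 0.6582 (×29); (980−520)/980 = 0.4694 (×2).
Σ = 32.188776. Dividing by the full population N = 54 gives P₁ = 0.596.

0.596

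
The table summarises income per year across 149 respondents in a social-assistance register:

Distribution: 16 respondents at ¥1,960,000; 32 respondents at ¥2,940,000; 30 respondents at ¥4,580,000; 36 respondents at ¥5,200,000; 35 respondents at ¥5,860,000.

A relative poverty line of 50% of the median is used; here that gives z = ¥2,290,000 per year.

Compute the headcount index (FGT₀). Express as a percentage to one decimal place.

10.7%

16 of the 149 respondents have income below ¥2,290,000.
H = 16/149 = 10.7%.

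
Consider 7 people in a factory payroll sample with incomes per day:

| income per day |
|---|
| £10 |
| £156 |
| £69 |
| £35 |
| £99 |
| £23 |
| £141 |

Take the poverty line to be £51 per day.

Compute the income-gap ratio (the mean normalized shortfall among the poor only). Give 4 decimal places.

Below z: £10, £23, £35 (q = 3 of N = 7).
Relative gaps: 0.8039, 0.5490, 0.3137; sum = 1.666667.
I averages over the q = 3 poor units only: 1.666667 / 3 = 0.5556.

0.5556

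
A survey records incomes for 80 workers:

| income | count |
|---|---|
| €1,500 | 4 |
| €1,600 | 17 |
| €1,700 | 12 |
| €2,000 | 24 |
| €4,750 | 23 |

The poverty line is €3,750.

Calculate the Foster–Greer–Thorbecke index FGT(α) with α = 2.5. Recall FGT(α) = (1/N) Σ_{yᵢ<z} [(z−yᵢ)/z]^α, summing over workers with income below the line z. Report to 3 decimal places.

Below the line: 4×€1,500, 17×€1,600, 12×€1,700, 24×€2,000 (q = 57 of N = 80).
Shortfall ratios: (3750−1500)/3750 = 0.6000 (×4); (3750−1600)/3750 = 0.5733 (×17); (3750−1700)/3750 = 0.5467 (×12); (3750−2000)/3750 = 0.4667 (×24).
Raised to α = 2.5: 0.27885 (×4); 0.24890 (×17); 0.22096 (×12); 0.14877 (×24).
Sum = 11.568621; FGT(2.5) = 11.568621 / 80 = 0.145.

0.145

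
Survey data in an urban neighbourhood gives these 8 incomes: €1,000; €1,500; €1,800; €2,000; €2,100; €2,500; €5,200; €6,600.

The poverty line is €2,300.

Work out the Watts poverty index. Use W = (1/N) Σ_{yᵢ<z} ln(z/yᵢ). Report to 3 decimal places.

0.217

Below the line: €1,000, €1,500, €1,800, €2,000, €2,100 (q = 5 of N = 8).
Log gaps: ln(2300/1000) = 0.8329; ln(2300/1500) = 0.4274; ln(2300/1800) = 0.2451; ln(2300/2000) = 0.1398; ln(2300/2100) = 0.0910.
W = 1.736209 / 8 = 0.217.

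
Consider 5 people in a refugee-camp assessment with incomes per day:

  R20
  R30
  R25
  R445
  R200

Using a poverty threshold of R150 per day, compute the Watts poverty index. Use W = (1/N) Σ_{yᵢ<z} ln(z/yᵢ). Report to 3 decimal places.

1.083

Incomes under z: R20, R25, R30 (q = 3 of N = 5).
ln(z/y) terms: ln(150/20) = 2.0149; ln(150/25) = 1.7918; ln(150/30) = 1.6094.
W = 5.416100 / 5 = 1.083.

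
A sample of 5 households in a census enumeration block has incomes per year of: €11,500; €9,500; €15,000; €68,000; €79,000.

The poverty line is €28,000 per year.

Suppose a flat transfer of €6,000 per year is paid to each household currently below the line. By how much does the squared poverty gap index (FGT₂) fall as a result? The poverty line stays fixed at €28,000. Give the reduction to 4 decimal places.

Before: below the line — €9,500, €11,500, €15,000; squared poverty gap index (FGT₂) = 0.199872.
After the €6,000 transfer: below the line — €15,500, €17,500, €21,000; squared poverty gap index (FGT₂) = 0.080485.
Reduction = 0.199872 − 0.080485 = 0.1194.

0.1194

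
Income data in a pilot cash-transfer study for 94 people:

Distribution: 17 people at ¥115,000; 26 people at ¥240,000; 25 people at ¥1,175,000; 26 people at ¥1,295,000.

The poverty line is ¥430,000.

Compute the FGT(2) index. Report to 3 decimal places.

Poor units: 17×¥115,000, 26×¥240,000 (q = 43 of N = 94).
Gap ratios (z−y)/z: (430000−115000)/430000 = 0.7326 (×17); (430000−240000)/430000 = 0.4419 (×26).
Squared: 0.5366 (×17); 0.1952 (×26).
Sum = 14.199162; P₂ = 14.199162 / 94 = 0.151.

0.151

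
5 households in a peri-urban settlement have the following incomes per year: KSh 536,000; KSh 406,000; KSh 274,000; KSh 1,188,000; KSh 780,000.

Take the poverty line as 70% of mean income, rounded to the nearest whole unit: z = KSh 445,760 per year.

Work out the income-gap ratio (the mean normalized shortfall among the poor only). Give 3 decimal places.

0.237

Incomes under z: KSh 274,000, KSh 406,000 (q = 2 of N = 5).
Shortfall ratios (z−y)/z: 0.3853, 0.0892; sum = 0.474515.
The income-gap ratio divides by q (the poor only): 0.474515 / 2 = 0.237.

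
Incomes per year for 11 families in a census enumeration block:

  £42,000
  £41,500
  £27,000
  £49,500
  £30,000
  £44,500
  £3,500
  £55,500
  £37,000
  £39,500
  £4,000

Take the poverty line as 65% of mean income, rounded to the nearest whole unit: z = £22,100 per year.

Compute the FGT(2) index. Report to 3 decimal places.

Poor units: £3,500, £4,000 (q = 2 of N = 11).
Shortfall ratios: (22100−3500)/22100 = 0.8416; (22100−4000)/22100 = 0.8190.
Squared: 0.7083; 0.6708.
Sum = 1.379108; P₂ = 1.379108 / 11 = 0.125.

0.125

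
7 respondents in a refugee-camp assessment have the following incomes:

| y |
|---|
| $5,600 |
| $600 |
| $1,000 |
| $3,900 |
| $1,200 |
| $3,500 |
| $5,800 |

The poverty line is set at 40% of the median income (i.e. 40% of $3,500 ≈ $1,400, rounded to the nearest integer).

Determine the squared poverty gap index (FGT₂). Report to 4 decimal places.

Incomes under z: $600, $1,000, $1,200 (q = 3 of N = 7).
Relative gaps: (1400−600)/1400 = 0.5714; (1400−1000)/1400 = 0.2857; (1400−1200)/1400 = 0.1429.
Squared: 0.3265; 0.0816; 0.0204.
Sum = 0.428571; P₂ = 0.428571 / 7 = 0.0612.

0.0612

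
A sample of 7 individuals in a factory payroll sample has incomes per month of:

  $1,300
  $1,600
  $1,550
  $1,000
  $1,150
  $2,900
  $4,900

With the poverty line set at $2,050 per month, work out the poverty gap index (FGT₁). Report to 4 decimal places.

0.2544

Poor units: $1,000, $1,150, $1,300, $1,550, $1,600 (q = 5 of N = 7).
Relative gaps: (2050−1000)/2050 = 0.5122; (2050−1150)/2050 = 0.4390; (2050−1300)/2050 = 0.3659; (2050−1550)/2050 = 0.2439; (2050−1600)/2050 = 0.2195.
Sum of shortfalls = 1.780488; P₁ averages over all N: 1.780488 / 7 = 0.2544.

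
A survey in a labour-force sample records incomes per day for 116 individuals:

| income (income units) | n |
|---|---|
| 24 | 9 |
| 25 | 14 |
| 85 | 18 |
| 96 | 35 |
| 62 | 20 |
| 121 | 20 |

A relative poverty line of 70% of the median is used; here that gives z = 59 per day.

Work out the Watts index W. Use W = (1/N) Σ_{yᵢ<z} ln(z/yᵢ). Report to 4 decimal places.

0.1734

Incomes under z: 9×24, 14×25 (q = 23 of N = 116).
ln(z/y) terms: ln(59/24) = 0.8995 (×9); ln(59/25) = 0.8587 (×14).
W = 20.116615 / 116 = 0.1734.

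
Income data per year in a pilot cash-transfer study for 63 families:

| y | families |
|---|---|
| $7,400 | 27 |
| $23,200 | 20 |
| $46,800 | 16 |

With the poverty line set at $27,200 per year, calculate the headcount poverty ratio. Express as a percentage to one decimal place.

74.6%

47 of the 63 families have income below $27,200.
H = 47/63 = 74.6%.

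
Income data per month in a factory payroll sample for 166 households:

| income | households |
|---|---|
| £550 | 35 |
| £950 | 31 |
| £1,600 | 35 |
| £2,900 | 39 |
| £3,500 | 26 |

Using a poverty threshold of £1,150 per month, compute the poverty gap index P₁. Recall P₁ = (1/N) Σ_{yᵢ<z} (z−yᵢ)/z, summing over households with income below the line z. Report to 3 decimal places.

Below z: 35×£550, 31×£950 (q = 66 of N = 166).
Shortfall ratios: (1150−550)/1150 = 0.5217 (×35); (1150−950)/1150 = 0.1739 (×31).
Σ = 23.652174. Dividing by the full population N = 166 gives P₁ = 0.142.

0.142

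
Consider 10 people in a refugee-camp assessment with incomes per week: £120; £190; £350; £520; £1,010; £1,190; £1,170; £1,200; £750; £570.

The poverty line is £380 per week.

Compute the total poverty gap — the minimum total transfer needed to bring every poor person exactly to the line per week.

Below the line: £120, £190, £350 (q = 3 of N = 10).
Individual gaps: 380−120 = 260; 380−190 = 190; 380−350 = 30.
Aggregate gap = £480.

£480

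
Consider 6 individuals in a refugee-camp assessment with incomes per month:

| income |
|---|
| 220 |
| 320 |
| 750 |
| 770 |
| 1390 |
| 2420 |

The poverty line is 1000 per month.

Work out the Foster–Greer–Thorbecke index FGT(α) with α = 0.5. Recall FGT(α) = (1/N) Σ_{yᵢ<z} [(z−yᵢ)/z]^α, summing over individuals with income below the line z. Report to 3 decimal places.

0.448

Below the line: 220, 320, 750, 770 (q = 4 of N = 6).
Gap ratios (z−y)/z: (1000−220)/1000 = 0.7800; (1000−320)/1000 = 0.6800; (1000−750)/1000 = 0.2500; (1000−770)/1000 = 0.2300.
Raised to α = 0.5: 0.88318; 0.82462; 0.50000; 0.47958.
Sum = 2.687380; FGT(0.5) = 2.687380 / 6 = 0.448.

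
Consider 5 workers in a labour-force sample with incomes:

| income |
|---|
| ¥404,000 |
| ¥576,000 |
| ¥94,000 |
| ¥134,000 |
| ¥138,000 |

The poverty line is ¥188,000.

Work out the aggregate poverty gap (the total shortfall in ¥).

Poor units: ¥94,000, ¥134,000, ¥138,000 (q = 3 of N = 5).
Individual gaps: 188000−94000 = 94000; 188000−134000 = 54000; 188000−138000 = 50000.
Aggregate gap = ¥198,000.

¥198,000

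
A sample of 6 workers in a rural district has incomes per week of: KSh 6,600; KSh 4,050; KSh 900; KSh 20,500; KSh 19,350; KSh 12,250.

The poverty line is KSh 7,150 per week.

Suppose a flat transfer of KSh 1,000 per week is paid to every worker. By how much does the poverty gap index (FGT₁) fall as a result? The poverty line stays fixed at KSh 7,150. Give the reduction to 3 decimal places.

Before: below the line — KSh 900, KSh 4,050, KSh 6,600; poverty gap index (FGT₁) = 0.23077.
After the KSh 1,000 transfer: below the line — KSh 1,900, KSh 5,050; poverty gap index (FGT₁) = 0.17133.
Reduction = 0.23077 − 0.17133 = 0.059.

0.059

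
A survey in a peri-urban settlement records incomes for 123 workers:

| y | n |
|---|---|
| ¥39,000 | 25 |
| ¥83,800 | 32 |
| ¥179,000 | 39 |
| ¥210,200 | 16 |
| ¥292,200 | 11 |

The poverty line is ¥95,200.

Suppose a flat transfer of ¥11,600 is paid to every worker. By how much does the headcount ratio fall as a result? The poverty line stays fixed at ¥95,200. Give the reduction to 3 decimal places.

Before: below the line — 25×¥39,000, 32×¥83,800; headcount ratio = 0.46341.
After the ¥11,600 transfer: below the line — 25×¥50,600; headcount ratio = 0.20325.
Reduction = 0.46341 − 0.20325 = 0.260.

0.260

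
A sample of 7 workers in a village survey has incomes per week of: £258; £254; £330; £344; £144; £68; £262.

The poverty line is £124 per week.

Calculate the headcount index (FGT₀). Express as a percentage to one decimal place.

14.3%

1 of the 7 workers have income below £124.
H = 1/7 = 14.3%.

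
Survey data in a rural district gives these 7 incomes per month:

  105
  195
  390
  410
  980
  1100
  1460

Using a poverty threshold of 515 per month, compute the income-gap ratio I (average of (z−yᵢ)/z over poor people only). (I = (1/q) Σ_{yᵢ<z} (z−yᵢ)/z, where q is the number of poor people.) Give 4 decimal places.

Below the line: 105, 195, 390, 410 (q = 4 of N = 7).
Relative gaps: 0.7961, 0.6214, 0.2427, 0.2039; sum = 1.864078.
The income-gap ratio divides by q (the poor only): 1.864078 / 4 = 0.4660.

0.4660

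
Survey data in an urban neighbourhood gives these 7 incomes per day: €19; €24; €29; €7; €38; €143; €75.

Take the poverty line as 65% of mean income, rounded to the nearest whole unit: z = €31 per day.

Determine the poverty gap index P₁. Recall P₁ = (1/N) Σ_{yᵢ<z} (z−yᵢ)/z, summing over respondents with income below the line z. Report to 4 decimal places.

0.2074

Below z: €7, €19, €24, €29 (q = 4 of N = 7).
Normalized shortfalls: (31−7)/31 = 0.7742; (31−19)/31 = 0.3871; (31−24)/31 = 0.2258; (31−29)/31 = 0.0645.
Sum of shortfalls = 1.451613; P₁ averages over all N: 1.451613 / 7 = 0.2074.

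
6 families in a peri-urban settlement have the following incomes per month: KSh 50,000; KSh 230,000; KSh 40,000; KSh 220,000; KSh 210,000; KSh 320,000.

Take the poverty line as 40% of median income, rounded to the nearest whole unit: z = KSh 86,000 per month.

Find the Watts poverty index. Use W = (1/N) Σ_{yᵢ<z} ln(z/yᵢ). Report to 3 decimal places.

0.218

Below the line: KSh 40,000, KSh 50,000 (q = 2 of N = 6).
Log shortfalls: ln(86000/40000) = 0.7655; ln(86000/50000) = 0.5423.
W = 1.307792 / 6 = 0.218.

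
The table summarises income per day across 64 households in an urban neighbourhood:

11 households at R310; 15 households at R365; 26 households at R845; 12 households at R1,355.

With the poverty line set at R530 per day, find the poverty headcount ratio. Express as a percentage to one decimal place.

40.6%

26 of the 64 households have income below R530.
H = 26/64 = 40.6%.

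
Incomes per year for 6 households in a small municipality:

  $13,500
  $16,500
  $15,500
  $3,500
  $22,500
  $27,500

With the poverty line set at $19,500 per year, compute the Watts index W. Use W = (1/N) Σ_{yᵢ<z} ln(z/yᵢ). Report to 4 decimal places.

0.4137

Below the line: $3,500, $13,500, $15,500, $16,500 (q = 4 of N = 6).
Log shortfalls: ln(19500/3500) = 1.7177; ln(19500/13500) = 0.3677; ln(19500/15500) = 0.2296; ln(19500/16500) = 0.1671.
W = 2.482005 / 6 = 0.4137.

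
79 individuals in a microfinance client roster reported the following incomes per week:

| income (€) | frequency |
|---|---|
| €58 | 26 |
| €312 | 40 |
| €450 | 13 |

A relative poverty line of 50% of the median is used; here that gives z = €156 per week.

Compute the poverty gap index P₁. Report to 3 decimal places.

Poor units: 26×€58 (q = 26 of N = 79).
Shortfall ratios: (156−58)/156 = 0.6282 (×26).
Sum of shortfalls = 16.333333; P₁ averages over all N: 16.333333 / 79 = 0.207.

0.207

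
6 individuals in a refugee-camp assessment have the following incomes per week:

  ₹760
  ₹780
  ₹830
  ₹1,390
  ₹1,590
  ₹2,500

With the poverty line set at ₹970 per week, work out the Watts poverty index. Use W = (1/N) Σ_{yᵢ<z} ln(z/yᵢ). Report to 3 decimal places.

Below z: ₹760, ₹780, ₹830 (q = 3 of N = 6).
ln(z/y) terms: ln(970/760) = 0.2440; ln(970/780) = 0.2180; ln(970/830) = 0.1559.
W = 0.617850 / 6 = 0.103.

0.103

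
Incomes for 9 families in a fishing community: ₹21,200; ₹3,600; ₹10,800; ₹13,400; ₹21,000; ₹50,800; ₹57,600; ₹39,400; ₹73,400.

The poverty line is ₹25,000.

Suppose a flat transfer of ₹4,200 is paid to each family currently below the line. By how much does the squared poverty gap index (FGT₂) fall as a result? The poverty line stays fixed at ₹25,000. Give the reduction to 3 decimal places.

0.066

Before: below the line — ₹3,600, ₹10,800, ₹13,400, ₹21,000, ₹21,200; squared poverty gap index (FGT₂) = 0.14660.
After the ₹4,200 transfer: below the line — ₹7,800, ₹15,000, ₹17,600; squared poverty gap index (FGT₂) = 0.08011.
Reduction = 0.14660 − 0.08011 = 0.066.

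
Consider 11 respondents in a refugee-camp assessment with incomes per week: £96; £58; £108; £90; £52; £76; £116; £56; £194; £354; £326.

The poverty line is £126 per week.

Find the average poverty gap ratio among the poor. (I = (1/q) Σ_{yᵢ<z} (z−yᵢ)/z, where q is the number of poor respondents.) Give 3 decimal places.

0.353

Below the line: £52, £56, £58, £76, £90, £96, £108, £116 (q = 8 of N = 11).
Relative gaps: 0.5873, 0.5556, 0.5397, 0.3968, 0.2857, 0.2381, 0.1429, 0.0794; sum = 2.825397.
The income-gap ratio divides by q (the poor only): 2.825397 / 8 = 0.353.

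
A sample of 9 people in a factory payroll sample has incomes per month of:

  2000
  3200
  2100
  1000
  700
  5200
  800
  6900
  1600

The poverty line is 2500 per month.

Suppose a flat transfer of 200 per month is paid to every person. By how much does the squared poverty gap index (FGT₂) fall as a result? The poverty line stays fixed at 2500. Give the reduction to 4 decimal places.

Before: below the line — 700, 800, 1000, 1600, 2000, 2100; squared poverty gap index (FGT₂) = 0.170667.
After the 200 transfer: below the line — 900, 1000, 1200, 1800, 2200, 2300; squared poverty gap index (FGT₂) = 0.126578.
Reduction = 0.170667 − 0.126578 = 0.0441.

0.0441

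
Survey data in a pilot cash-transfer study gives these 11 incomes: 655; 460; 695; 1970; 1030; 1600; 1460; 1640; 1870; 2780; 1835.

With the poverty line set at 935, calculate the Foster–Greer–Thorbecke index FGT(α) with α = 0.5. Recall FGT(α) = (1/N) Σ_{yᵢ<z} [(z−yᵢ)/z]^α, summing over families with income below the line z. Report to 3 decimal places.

Below z: 460, 655, 695 (q = 3 of N = 11).
Shortfall ratios: (935−460)/935 = 0.5080; (935−655)/935 = 0.2995; (935−695)/935 = 0.2567.
Raised to α = 0.5: 0.71276; 0.54723; 0.50664.
Sum = 1.766631; FGT(0.5) = 1.766631 / 11 = 0.161.

0.161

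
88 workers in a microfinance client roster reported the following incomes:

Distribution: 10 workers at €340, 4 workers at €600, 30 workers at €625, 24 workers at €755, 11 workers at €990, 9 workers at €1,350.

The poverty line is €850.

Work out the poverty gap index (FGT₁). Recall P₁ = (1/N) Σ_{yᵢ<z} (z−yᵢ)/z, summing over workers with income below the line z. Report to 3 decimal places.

0.202

Incomes under z: 10×€340, 4×€600, 30×€625, 24×€755 (q = 68 of N = 88).
Gap ratios (z−y)/z: (850−340)/850 = 0.6000 (×10); (850−600)/850 = 0.2941 (×4); (850−625)/850 = 0.2647 (×30); (850−755)/850 = 0.1118 (×24).
Sum of shortfalls = 17.800000; P₁ averages over all N: 17.800000 / 88 = 0.202.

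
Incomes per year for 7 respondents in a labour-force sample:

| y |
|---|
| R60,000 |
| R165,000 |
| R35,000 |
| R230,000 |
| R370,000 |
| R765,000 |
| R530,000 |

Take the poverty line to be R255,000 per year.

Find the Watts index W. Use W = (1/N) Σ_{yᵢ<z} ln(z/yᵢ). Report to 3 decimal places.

Below the line: R35,000, R60,000, R165,000, R230,000 (q = 4 of N = 7).
ln(z/y) terms: ln(255000/35000) = 1.9859; ln(255000/60000) = 1.4469; ln(255000/165000) = 0.4353; ln(255000/230000) = 0.1032.
W = 3.971337 / 7 = 0.567.

0.567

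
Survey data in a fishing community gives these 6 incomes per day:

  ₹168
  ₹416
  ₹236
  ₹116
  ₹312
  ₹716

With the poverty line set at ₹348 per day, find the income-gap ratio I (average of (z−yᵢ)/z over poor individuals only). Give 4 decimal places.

Incomes under z: ₹116, ₹168, ₹236, ₹312 (q = 4 of N = 6).
Shortfall ratios (z−y)/z: 0.6667, 0.5172, 0.3218, 0.1034; sum = 1.609195.
I averages over the q = 4 poor units only: 1.609195 / 4 = 0.4023.

0.4023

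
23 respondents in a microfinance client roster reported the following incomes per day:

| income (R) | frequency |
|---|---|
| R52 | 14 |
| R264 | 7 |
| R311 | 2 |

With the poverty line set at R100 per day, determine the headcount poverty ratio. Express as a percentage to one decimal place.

14 of the 23 respondents have income below R100.
H = 14/23 = 60.9%.

60.9%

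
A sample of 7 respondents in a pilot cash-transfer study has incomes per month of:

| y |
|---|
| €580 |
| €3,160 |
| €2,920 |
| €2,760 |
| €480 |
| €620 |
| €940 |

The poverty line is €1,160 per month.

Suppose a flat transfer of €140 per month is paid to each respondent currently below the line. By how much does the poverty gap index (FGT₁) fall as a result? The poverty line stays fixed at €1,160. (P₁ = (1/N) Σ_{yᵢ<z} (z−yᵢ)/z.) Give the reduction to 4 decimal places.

Before: below the line — €480, €580, €620, €940; poverty gap index (FGT₁) = 0.248768.
After the €140 transfer: below the line — €620, €720, €760, €1,080; poverty gap index (FGT₁) = 0.179803.
Reduction = 0.248768 − 0.179803 = 0.0690.

0.0690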